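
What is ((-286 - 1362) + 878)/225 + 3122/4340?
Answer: -7541/2790 ≈ -2.7029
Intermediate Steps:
((-286 - 1362) + 878)/225 + 3122/4340 = (-1648 + 878)*(1/225) + 3122*(1/4340) = -770*1/225 + 223/310 = -154/45 + 223/310 = -7541/2790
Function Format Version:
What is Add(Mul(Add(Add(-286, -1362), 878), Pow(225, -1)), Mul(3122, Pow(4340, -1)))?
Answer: Rational(-7541, 2790) ≈ -2.7029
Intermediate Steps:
Add(Mul(Add(Add(-286, -1362), 878), Pow(225, -1)), Mul(3122, Pow(4340, -1))) = Add(Mul(Add(-1648, 878), Rational(1, 225)), Mul(3122, Rational(1, 4340))) = Add(Mul(-770, Rational(1, 225)), Rational(223, 310)) = Add(Rational(-154, 45), Rational(223, 310)) = Rational(-7541, 2790)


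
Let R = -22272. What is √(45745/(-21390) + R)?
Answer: I*√407645336670/4278 ≈ 149.25*I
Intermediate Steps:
√(45745/(-21390) + R) = √(45745/(-21390) - 22272) = √(45745*(-1/21390) - 22272) = √(-9149/4278 - 22272) = √(-95288765/4278) = I*√407645336670/4278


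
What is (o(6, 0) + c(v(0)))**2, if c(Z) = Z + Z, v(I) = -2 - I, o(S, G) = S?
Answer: 4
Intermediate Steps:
c(Z) = 2*Z
(o(6, 0) + c(v(0)))**2 = (6 + 2*(-2 - 1*0))**2 = (6 + 2*(-2 + 0))**2 = (6 + 2*(-2))**2 = (6 - 4)**2 = 2**2 = 4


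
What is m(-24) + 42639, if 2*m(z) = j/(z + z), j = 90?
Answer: 682209/16 ≈ 42638.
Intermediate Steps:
m(z) = 45/(2*z) (m(z) = (90/(z + z))/2 = (90/((2*z)))/2 = (90*(1/(2*z)))/2 = (45/z)/2 = 45/(2*z))
m(-24) + 42639 = (45/2)/(-24) + 42639 = (45/2)*(-1/24) + 42639 = -15/16 + 42639 = 682209/16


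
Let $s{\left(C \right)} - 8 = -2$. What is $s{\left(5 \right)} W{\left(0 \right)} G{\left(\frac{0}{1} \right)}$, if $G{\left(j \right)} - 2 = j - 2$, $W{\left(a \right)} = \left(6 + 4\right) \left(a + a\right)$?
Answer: $0$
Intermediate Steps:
$s{\left(C \right)} = 6$ ($s{\left(C \right)} = 8 - 2 = 6$)
$W{\left(a \right)} = 20 a$ ($W{\left(a \right)} = 10 \cdot 2 a = 20 a$)
$G{\left(j \right)} = j$ ($G{\left(j \right)} = 2 + \left(j - 2\right) = 2 + \left(-2 + j\right) = j$)
$s{\left(5 \right)} W{\left(0 \right)} G{\left(\frac{0}{1} \right)} = 6 \cdot 20 \cdot 0 \cdot \frac{0}{1} = 6 \cdot 0 \cdot 0 \cdot 1 = 0 \cdot 0 = 0$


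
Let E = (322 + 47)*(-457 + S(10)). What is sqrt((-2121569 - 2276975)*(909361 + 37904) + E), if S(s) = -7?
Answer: 4*I*sqrt(260411684586) ≈ 2.0412e+6*I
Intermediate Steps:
E = -171216 (E = (322 + 47)*(-457 - 7) = 369*(-464) = -171216)
sqrt((-2121569 - 2276975)*(909361 + 37904) + E) = sqrt((-2121569 - 2276975)*(909361 + 37904) - 171216) = sqrt(-4398544*947265 - 171216) = sqrt(-4166586782160 - 171216) = sqrt(-4166586953376) = 4*I*sqrt(260411684586)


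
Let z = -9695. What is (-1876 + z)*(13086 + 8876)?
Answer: -254122302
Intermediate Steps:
(-1876 + z)*(13086 + 8876) = (-1876 - 9695)*(13086 + 8876) = -11571*21962 = -254122302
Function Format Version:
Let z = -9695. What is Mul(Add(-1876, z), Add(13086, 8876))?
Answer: -254122302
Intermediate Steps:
Mul(Add(-1876, z), Add(13086, 8876)) = Mul(Add(-1876, -9695), Add(13086, 8876)) = Mul(-11571, 21962) = -254122302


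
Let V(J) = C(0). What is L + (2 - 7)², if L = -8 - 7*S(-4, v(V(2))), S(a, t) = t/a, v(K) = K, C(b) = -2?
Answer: 27/2 ≈ 13.500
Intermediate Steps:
V(J) = -2
L = -23/2 (L = -8 - (-14)/(-4) = -8 - (-14)*(-1)/4 = -8 - 7*½ = -8 - 7/2 = -23/2 ≈ -11.500)
L + (2 - 7)² = -23/2 + (2 - 7)² = -23/2 + (-5)² = -23/2 + 25 = 27/2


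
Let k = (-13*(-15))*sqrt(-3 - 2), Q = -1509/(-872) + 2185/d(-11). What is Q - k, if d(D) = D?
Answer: -1888721/9592 - 195*I*sqrt(5) ≈ -196.91 - 436.03*I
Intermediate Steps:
Q = -1888721/9592 (Q = -1509/(-872) + 2185/(-11) = -1509*(-1/872) + 2185*(-1/11) = 1509/872 - 2185/11 = -1888721/9592 ≈ -196.91)
k = 195*I*sqrt(5) (k = 195*sqrt(-5) = 195*(I*sqrt(5)) = 195*I*sqrt(5) ≈ 436.03*I)
Q - k = -1888721/9592 - 195*I*sqrt(5)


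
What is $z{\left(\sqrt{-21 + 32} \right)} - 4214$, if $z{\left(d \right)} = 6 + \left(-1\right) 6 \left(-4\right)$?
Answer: $-4184$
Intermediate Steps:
$z{\left(d \right)} = 30$ ($z{\left(d \right)} = 6 - -24 = 6 + 24 = 30$)
$z{\left(\sqrt{-21 + 32} \right)} - 4214 = 30 - 4214 = -4184$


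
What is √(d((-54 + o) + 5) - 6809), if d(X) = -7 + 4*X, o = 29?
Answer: 4*I*√431 ≈ 83.042*I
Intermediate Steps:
√(d((-54 + o) + 5) - 6809) = √((-7 + 4*((-54 + 29) + 5)) - 6809) = √((-7 + 4*(-25 + 5)) - 6809) = √((-7 + 4*(-20)) - 6809) = √((-7 - 80) - 6809) = √(-87 - 6809) = √(-6896) = 4*I*√431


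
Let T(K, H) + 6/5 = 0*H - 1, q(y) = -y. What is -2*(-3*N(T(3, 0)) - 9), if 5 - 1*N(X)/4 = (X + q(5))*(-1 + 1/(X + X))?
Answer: -4074/55 ≈ -74.073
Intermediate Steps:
T(K, H) = -11/5 (T(K, H) = -6/5 + (0*H - 1) = -6/5 + (0 - 1) = -6/5 - 1 = -11/5)
N(X) = 20 - 4*(-1 + 1/(2*X))*(-5 + X) (N(X) = 20 - 4*(X - 1*5)*(-1 + 1/(X + X)) = 20 - 4*(X - 5)*(-1 + 1/(2*X)) = 20 - 4*(-5 + X)*(-1 + 1/(2*X)) = 20 - 4*(-1 + 1/(2*X))*(-5 + X))
-2*(-3*N(T(3, 0)) - 9) = -2*(-3*(-2 + 4*(-11/5) + 10/(-11/5)) - 9) = -2*(-3*(-2 - 44/5 + 10*(-5/11)) - 9) = -2*(-3*(-2 - 44/5 - 50/11) - 9) = -2*(-3*(-844/55) - 9) = -2*(2532/55 - 9) = -2*2037/55 = -4074/55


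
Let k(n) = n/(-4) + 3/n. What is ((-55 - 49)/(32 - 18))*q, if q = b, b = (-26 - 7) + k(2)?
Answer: 1664/7 ≈ 237.71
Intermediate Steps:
k(n) = 3/n - n/4 (k(n) = n*(-¼) + 3/n = -n/4 + 3/n = 3/n - n/4)
b = -32 (b = (-26 - 7) + (3/2 - ¼*2) = -33 + (3*(½) - ½) = -33 + (3/2 - ½) = -33 + 1 = -32)
q = -32
((-55 - 49)/(32 - 18))*q = ((-55 - 49)/(32 - 18))*(-32) = -104/14*(-32) = -104*1/14*(-32) = -52/7*(-32) = 1664/7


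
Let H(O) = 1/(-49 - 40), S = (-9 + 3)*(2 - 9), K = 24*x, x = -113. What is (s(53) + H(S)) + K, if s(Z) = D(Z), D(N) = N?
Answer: -236652/89 ≈ -2659.0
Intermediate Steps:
s(Z) = Z
K = -2712 (K = 24*(-113) = -2712)
S = 42 (S = -6*(-7) = 42)
H(O) = -1/89 (H(O) = 1/(-89) = -1/89)
(s(53) + H(S)) + K = (53 - 1/89) - 2712 = 4716/89 - 2712 = -236652/89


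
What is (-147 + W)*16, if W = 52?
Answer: -1520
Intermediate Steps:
(-147 + W)*16 = (-147 + 52)*16 = -95*16 = -1520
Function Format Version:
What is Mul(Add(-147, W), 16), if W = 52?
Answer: -1520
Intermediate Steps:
Mul(Add(-147, W), 16) = Mul(Add(-147, 52), 16) = Mul(-95, 16) = -1520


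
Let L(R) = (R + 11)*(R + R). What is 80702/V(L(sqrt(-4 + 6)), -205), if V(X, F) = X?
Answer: -40351/119 + 443861*sqrt(2)/238 ≈ 2298.4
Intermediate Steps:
L(R) = 2*R*(11 + R) (L(R) = (11 + R)*(2*R) = 2*R*(11 + R))
80702/V(L(sqrt(-4 + 6)), -205) = 80702/((2*sqrt(-4 + 6)*(11 + sqrt(-4 + 6)))) = 80702/((2*sqrt(2)*(11 + sqrt(2)))) = 80702*(sqrt(2)/(4*(11 + sqrt(2)))) = 40351*sqrt(2)/(2*(11 + sqrt(2)))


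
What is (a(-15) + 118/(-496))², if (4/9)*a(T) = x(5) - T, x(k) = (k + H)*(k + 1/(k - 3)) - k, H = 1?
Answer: 572884225/61504 ≈ 9314.6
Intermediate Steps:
x(k) = -k + (1 + k)*(k + 1/(-3 + k)) (x(k) = (k + 1)*(k + 1/(k - 3)) - k = (1 + k)*(k + 1/(-3 + k)) - k = -k + (1 + k)*(k + 1/(-3 + k)))
a(T) = 63 - 9*T/4 (a(T) = 9*((1 + 5 + 5³ - 3*5²)/(-3 + 5) - T)/4 = 9*((1 + 5 + 125 - 3*25)/2 - T)/4 = 9*((1 + 5 + 125 - 75)/2 - T)/4 = 9*((½)*56 - T)/4 = 9*(28 - T)/4 = 63 - 9*T/4)
(a(-15) + 118/(-496))² = ((63 - 9/4*(-15)) + 118/(-496))² = ((63 + 135/4) + 118*(-1/496))² = (387/4 - 59/248)² = (23935/248)² = 572884225/61504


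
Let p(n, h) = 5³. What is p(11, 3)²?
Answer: 15625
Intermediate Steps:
p(n, h) = 125
p(11, 3)² = 125² = 15625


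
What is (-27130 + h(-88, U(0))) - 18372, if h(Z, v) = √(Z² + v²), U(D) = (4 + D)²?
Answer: -45502 + 40*√5 ≈ -45413.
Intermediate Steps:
(-27130 + h(-88, U(0))) - 18372 = (-27130 + √((-88)² + ((4 + 0)²)²)) - 18372 = (-27130 + √(7744 + (4²)²)) - 18372 = (-27130 + √(7744 + 16²)) - 18372 = (-27130 + √(7744 + 256)) - 18372 = (-27130 + √8000) - 18372 = (-27130 + 40*√5) - 18372 = -45502 + 40*√5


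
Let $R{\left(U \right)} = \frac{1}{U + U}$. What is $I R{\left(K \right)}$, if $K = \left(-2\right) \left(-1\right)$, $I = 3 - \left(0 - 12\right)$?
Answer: $\frac{15}{4} \approx 3.75$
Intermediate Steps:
$I = 15$ ($I = 3 - \left(0 - 12\right) = 3 - -12 = 3 + 12 = 15$)
$K = 2$
$R{\left(U \right)} = \frac{1}{2 U}$
$I R{\left(K \right)} = 15 \frac{1}{2 \cdot 2} = 15 \cdot \frac{1}{2} \cdot \frac{1}{2} = 15 \cdot \frac{1}{4} = \frac{15}{4}$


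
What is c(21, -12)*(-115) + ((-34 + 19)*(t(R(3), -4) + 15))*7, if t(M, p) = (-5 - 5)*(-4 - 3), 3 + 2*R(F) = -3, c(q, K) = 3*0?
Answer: -8925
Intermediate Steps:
c(q, K) = 0
R(F) = -3 (R(F) = -3/2 + (½)*(-3) = -3/2 - 3/2 = -3)
t(M, p) = 70 (t(M, p) = -10*(-7) = 70)
c(21, -12)*(-115) + ((-34 + 19)*(t(R(3), -4) + 15))*7 = 0*(-115) + ((-34 + 19)*(70 + 15))*7 = 0 - 15*85*7 = 0 - 1275*7 = 0 - 8925 = -8925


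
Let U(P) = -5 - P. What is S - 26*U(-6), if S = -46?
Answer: -72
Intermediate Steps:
S - 26*U(-6) = -46 - 26*(-5 - 1*(-6)) = -46 - 26*(-5 + 6) = -46 - 26*1 = -46 - 26 = -72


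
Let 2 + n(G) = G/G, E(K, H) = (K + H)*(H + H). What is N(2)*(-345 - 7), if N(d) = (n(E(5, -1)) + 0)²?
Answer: -352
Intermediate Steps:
E(K, H) = 2*H*(H + K) (E(K, H) = (H + K)*(2*H) = 2*H*(H + K))
n(G) = -1 (n(G) = -2 + G/G = -2 + 1 = -1)
N(d) = 1 (N(d) = (-1 + 0)² = (-1)² = 1)
N(2)*(-345 - 7) = 1*(-345 - 7) = 1*(-352) = -352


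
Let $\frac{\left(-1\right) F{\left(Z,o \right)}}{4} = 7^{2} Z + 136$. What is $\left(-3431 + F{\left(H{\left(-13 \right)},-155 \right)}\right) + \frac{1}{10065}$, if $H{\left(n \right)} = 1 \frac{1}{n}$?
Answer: $- \frac{518136122}{130845} \approx -3959.9$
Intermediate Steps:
$H{\left(n \right)} = \frac{1}{n}$
$F{\left(Z,o \right)} = -544 - 196 Z$ ($F{\left(Z,o \right)} = - 4 \left(7^{2} Z + 136\right) = - 4 \left(49 Z + 136\right) = - 4 \left(136 + 49 Z\right) = -544 - 196 Z$)
$\left(-3431 + F{\left(H{\left(-13 \right)},-155 \right)}\right) + \frac{1}{10065} = \left(-3431 - \left(544 + \frac{196}{-13}\right)\right) + \frac{1}{10065} = \left(-3431 - \frac{6876}{13}\right) + \frac{1}{10065} = - \frac{51479}{13} + \frac{1}{10065} = - \frac{518136122}{130845}$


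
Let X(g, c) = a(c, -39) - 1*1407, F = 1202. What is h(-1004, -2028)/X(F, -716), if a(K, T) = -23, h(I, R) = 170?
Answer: -17/143 ≈ -0.11888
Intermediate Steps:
X(g, c) = -1430 (X(g, c) = -23 - 1*1407 = -23 - 1407 = -1430)
h(-1004, -2028)/X(F, -716) = 170/(-1430) = 170*(-1/1430) = -17/143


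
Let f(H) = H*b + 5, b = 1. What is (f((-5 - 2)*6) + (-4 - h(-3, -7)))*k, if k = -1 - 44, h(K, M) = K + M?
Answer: 1395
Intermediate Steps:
f(H) = 5 + H (f(H) = H*1 + 5 = H + 5 = 5 + H)
k = -45
(f((-5 - 2)*6) + (-4 - h(-3, -7)))*k = ((5 + (-5 - 2)*6) + (-4 - (-3 - 7)))*(-45) = ((5 - 7*6) + (-4 - 1*(-10)))*(-45) = ((5 - 42) + (-4 + 10))*(-45) = (-37 + 6)*(-45) = -31*(-45) = 1395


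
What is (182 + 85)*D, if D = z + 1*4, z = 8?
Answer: 3204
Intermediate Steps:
D = 12 (D = 8 + 1*4 = 8 + 4 = 12)
(182 + 85)*D = (182 + 85)*12 = 267*12 = 3204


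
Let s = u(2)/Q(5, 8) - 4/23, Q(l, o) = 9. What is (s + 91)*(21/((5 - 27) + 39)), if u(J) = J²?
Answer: 132251/1173 ≈ 112.75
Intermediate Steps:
s = 56/207 (s = 2²/9 - 4/23 = 4*(⅑) - 4*1/23 = 4/9 - 4/23 = 56/207 ≈ 0.27053)
(s + 91)*(21/((5 - 27) + 39)) = (56/207 + 91)*(21/((5 - 27) + 39)) = 18893*(21/(-22 + 39))/207 = 18893*(21/17)/207 = 18893*(21*(1/17))/207 = (18893/207)*(21/17) = 132251/1173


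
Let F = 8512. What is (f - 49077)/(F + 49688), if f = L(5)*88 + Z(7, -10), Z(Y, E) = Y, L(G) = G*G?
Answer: -4687/5820 ≈ -0.80533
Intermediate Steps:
L(G) = G**2
f = 2207 (f = 5**2*88 + 7 = 25*88 + 7 = 2200 + 7 = 2207)
(f - 49077)/(F + 49688) = (2207 - 49077)/(8512 + 49688) = -46870/58200 = -46870*1/58200 = -4687/5820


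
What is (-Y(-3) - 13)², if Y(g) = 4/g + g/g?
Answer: 1444/9 ≈ 160.44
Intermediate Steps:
Y(g) = 1 + 4/g (Y(g) = 4/g + 1 = 1 + 4/g)
(-Y(-3) - 13)² = (-(4 - 3)/(-3) - 13)² = (-(-1)/3 - 13)² = (-1*(-⅓) - 13)² = (⅓ - 13)² = (-38/3)² = 1444/9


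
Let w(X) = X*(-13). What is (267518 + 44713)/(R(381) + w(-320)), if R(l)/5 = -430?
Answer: 104077/670 ≈ 155.34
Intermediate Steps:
R(l) = -2150 (R(l) = 5*(-430) = -2150)
w(X) = -13*X
(267518 + 44713)/(R(381) + w(-320)) = (267518 + 44713)/(-2150 - 13*(-320)) = 312231/(-2150 + 4160) = 312231/2010 = 312231*(1/2010) = 104077/670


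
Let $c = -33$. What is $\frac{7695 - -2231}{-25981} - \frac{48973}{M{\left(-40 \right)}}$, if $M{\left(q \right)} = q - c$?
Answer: $\frac{1272298031}{181867} \approx 6995.8$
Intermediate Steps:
$M{\left(q \right)} = 33 + q$ ($M{\left(q \right)} = q - -33 = q + 33 = 33 + q$)
$\frac{7695 - -2231}{-25981} - \frac{48973}{M{\left(-40 \right)}} = \frac{7695 - -2231}{-25981} - \frac{48973}{33 - 40} = \left(7695 + 2231\right) \left(- \frac{1}{25981}\right) - \frac{48973}{-7} = 9926 \left(- \frac{1}{25981}\right) - - \frac{48973}{7} = - \frac{9926}{25981} + \frac{48973}{7} = \frac{1272298031}{181867}$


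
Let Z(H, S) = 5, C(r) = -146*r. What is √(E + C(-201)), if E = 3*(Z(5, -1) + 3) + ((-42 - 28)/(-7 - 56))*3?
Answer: 2*√66090/3 ≈ 171.39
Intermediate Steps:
E = 82/3 (E = 3*(5 + 3) + ((-42 - 28)/(-7 - 56))*3 = 3*8 - 70/(-63)*3 = 24 - 70*(-1/63)*3 = 24 + (10/9)*3 = 24 + 10/3 = 82/3 ≈ 27.333)
√(E + C(-201)) = √(82/3 - 146*(-201)) = √(82/3 + 29346) = √(88120/3) = 2*√66090/3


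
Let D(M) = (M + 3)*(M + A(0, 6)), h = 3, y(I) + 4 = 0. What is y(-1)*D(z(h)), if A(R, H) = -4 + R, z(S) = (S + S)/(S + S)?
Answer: 48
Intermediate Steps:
y(I) = -4 (y(I) = -4 + 0 = -4)
z(S) = 1 (z(S) = (2*S)/((2*S)) = (2*S)*(1/(2*S)) = 1)
D(M) = (-4 + M)*(3 + M) (D(M) = (M + 3)*(M + (-4 + 0)) = (3 + M)*(M - 4) = (3 + M)*(-4 + M) = (-4 + M)*(3 + M))
y(-1)*D(z(h)) = -4*(-12 + 1**2 - 1*1) = -4*(-12 + 1 - 1) = -4*(-12) = 48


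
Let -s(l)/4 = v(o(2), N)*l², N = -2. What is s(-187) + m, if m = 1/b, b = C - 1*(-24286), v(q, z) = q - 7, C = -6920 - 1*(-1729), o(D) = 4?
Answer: 8012796661/19095 ≈ 4.1963e+5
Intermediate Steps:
C = -5191 (C = -6920 + 1729 = -5191)
v(q, z) = -7 + q
b = 19095 (b = -5191 - 1*(-24286) = -5191 + 24286 = 19095)
s(l) = 12*l² (s(l) = -4*(-7 + 4)*l² = -(-12)*l² = 12*l²)
m = 1/19095 ≈ 5.2370e-5
s(-187) + m = 12*(-187)² + 1/19095 = 12*34969 + 1/19095 = 419628 + 1/19095 = 8012796661/19095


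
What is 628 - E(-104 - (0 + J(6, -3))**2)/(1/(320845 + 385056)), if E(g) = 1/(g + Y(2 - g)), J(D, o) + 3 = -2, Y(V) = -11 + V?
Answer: 711553/9 ≈ 79062.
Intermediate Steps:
J(D, o) = -5 (J(D, o) = -3 - 2 = -5)
E(g) = -1/9 (E(g) = 1/(g + (-11 + (2 - g))) = 1/(g + (-9 - g)) = 1/(-9) = -1/9)
628 - E(-104 - (0 + J(6, -3))**2)/(1/(320845 + 385056)) = 628 - (-1)/(9*(1/(320845 + 385056))) = 628 - (-1)/(9*(1/705901)) = 628 - (-1)/(9*1/705901) = 628 - (-1)*705901/9 = 628 - 1*(-705901/9) = 628 + 705901/9 = 711553/9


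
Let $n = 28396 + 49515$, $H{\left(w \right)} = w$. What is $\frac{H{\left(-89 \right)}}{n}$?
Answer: $- \frac{89}{77911} \approx -0.0011423$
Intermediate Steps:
$n = 77911$
$\frac{H{\left(-89 \right)}}{n} = - \frac{89}{77911}$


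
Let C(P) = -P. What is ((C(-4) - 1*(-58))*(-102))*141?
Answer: -891684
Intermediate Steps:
((C(-4) - 1*(-58))*(-102))*141 = ((-1*(-4) - 1*(-58))*(-102))*141 = ((4 + 58)*(-102))*141 = (62*(-102))*141 = -6324*141 = -891684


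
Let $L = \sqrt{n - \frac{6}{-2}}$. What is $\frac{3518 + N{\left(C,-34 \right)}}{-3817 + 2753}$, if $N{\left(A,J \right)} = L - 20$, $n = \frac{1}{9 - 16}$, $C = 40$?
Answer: $- \frac{1749}{532} - \frac{\sqrt{35}}{3724} \approx -3.2892$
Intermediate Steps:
$n = - \frac{1}{7}$ ($n = \frac{1}{-7} = - \frac{1}{7} \approx -0.14286$)
$L = \frac{2 \sqrt{35}}{7}$ ($L = \sqrt{- \frac{1}{7} - \frac{6}{-2}} = \sqrt{- \frac{1}{7} - -3} = \sqrt{- \frac{1}{7} + 3} = \sqrt{\frac{20}{7}} = \frac{2 \sqrt{35}}{7} \approx 1.6903$)
$N{\left(A,J \right)} = -20 + \frac{2 \sqrt{35}}{7}$ ($N{\left(A,J \right)} = \frac{2 \sqrt{35}}{7} - 20 = -20 + \frac{2 \sqrt{35}}{7}$)
$\frac{3518 + N{\left(C,-34 \right)}}{-3817 + 2753} = \frac{3518 - \left(20 - \frac{2 \sqrt{35}}{7}\right)}{-3817 + 2753} = \frac{3498 + \frac{2 \sqrt{35}}{7}}{-1064} = \left(3498 + \frac{2 \sqrt{35}}{7}\right) \left(- \frac{1}{1064}\right) = - \frac{1749}{532} - \frac{\sqrt{35}}{3724}$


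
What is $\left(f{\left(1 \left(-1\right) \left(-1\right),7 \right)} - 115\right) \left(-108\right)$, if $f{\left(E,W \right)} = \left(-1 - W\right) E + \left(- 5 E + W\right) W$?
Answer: $11772$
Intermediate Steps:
$f{\left(E,W \right)} = E \left(-1 - W\right) + W \left(W - 5 E\right)$ ($f{\left(E,W \right)} = E \left(-1 - W\right) + \left(W - 5 E\right) W = E \left(-1 - W\right) + W \left(W - 5 E\right)$)
$\left(f{\left(1 \left(-1\right) \left(-1\right),7 \right)} - 115\right) \left(-108\right) = \left(\left(7^{2} - 1 \left(-1\right) \left(-1\right) - 6 \cdot 1 \left(-1\right) \left(-1\right) 7\right) - 115\right) \left(-108\right) = \left(\left(49 - \left(-1\right) \left(-1\right) - 6 \left(\left(-1\right) \left(-1\right)\right) 7\right) - 115\right) \left(-108\right) = \left(\left(49 - 1 - 6 \cdot 7\right) - 115\right) \left(-108\right) = \left(\left(49 - 1 - 42\right) - 115\right) \left(-108\right) = \left(6 - 115\right) \left(-108\right) = \left(-109\right) \left(-108\right) = 11772$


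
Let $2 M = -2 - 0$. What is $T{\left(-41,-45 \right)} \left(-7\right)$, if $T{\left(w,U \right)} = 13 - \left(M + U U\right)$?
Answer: $14077$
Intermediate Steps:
$M = -1$ ($M = \frac{-2 - 0}{2} = \frac{-2 + 0}{2} = \frac{1}{2} \left(-2\right) = -1$)
$T{\left(w,U \right)} = 14 - U^{2}$ ($T{\left(w,U \right)} = 13 - \left(-1 + U U\right) = 13 - \left(-1 + U^{2}\right) = 14 - U^{2}$)
$T{\left(-41,-45 \right)} \left(-7\right) = \left(14 - \left(-45\right)^{2}\right) \left(-7\right) = \left(14 - 2025\right) \left(-7\right) = \left(-2011\right) \left(-7\right) = 14077$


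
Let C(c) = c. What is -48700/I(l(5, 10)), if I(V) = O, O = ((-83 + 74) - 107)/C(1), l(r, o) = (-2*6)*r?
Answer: 12175/29 ≈ 419.83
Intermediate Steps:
l(r, o) = -12*r
O = -116 (O = ((-83 + 74) - 107)/1 = (-9 - 107)*1 = -116*1 = -116)
I(V) = -116
-48700/I(l(5, 10)) = -48700/(-116) = -48700*(-1/116) = 12175/29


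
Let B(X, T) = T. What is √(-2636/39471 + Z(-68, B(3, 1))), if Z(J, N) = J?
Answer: 2*I*√26511328686/39471 ≈ 8.2503*I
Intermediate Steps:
√(-2636/39471 + Z(-68, B(3, 1))) = √(-2636/39471 - 68) = √(-2686664/39471) = 2*I*√26511328686/39471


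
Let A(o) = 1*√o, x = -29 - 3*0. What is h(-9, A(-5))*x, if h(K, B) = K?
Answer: 261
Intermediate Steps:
x = -29 (x = -29 - 1*0 = -29 + 0 = -29)
A(o) = √o
h(-9, A(-5))*x = -9*(-29) = 261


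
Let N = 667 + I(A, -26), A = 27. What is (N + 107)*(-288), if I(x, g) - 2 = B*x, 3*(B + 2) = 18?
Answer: -254592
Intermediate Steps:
B = 4 (B = -2 + (⅓)*18 = -2 + 6 = 4)
I(x, g) = 2 + 4*x
N = 777 (N = 667 + (2 + 4*27) = 667 + (2 + 108) = 667 + 110 = 777)
(N + 107)*(-288) = (777 + 107)*(-288) = 884*(-288) = -254592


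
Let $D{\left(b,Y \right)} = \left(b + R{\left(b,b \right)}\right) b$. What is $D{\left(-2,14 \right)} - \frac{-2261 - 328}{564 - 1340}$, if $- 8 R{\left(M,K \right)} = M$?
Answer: $\frac{127}{776} \approx 0.16366$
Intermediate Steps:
$R{\left(M,K \right)} = - \frac{M}{8}$
$D{\left(b,Y \right)} = \frac{7 b^{2}}{8}$ ($D{\left(b,Y \right)} = \left(b - \frac{b}{8}\right) b = \frac{7 b}{8} b = \frac{7 b^{2}}{8}$)
$D{\left(-2,14 \right)} - \frac{-2261 - 328}{564 - 1340} = \frac{7 \left(-2\right)^{2}}{8} - \frac{-2261 - 328}{564 - 1340} = \frac{7}{8} \cdot 4 - \frac{-2261 - 328}{-776} = \frac{7}{2} - \left(-2589\right) \left(- \frac{1}{776}\right) = \frac{7}{2} - \frac{2589}{776} = \frac{127}{776}$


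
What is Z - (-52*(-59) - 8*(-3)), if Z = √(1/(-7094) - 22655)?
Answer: -3092 + I*√1140109166674/7094 ≈ -3092.0 + 150.52*I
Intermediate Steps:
Z = I*√1140109166674/7094 (Z = √(-1/7094 - 22655) = √(-160714571/7094) = I*√1140109166674/7094 ≈ 150.52*I)
Z - (-52*(-59) - 8*(-3)) = I*√1140109166674/7094 - (-52*(-59) - 8*(-3)) = I*√1140109166674/7094 - (3068 + 24) = I*√1140109166674/7094 - 1*3092 = I*√1140109166674/7094 - 3092 = -3092 + I*√1140109166674/7094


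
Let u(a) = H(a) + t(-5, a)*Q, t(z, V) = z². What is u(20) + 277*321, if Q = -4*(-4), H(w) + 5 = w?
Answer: 89332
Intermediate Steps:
H(w) = -5 + w
Q = 16
u(a) = 395 + a (u(a) = (-5 + a) + (-5)²*16 = (-5 + a) + 25*16 = (-5 + a) + 400 = 395 + a)
u(20) + 277*321 = (395 + 20) + 277*321 = 415 + 88917 = 89332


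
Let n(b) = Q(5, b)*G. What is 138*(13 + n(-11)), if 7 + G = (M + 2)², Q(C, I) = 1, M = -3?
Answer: 966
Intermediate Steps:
G = -6 (G = -7 + (-3 + 2)² = -7 + (-1)² = -7 + 1 = -6)
n(b) = -6 (n(b) = 1*(-6) = -6)
138*(13 + n(-11)) = 138*(13 - 6) = 138*7 = 966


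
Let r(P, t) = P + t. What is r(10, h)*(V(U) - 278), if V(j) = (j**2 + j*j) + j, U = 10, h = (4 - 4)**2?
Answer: -680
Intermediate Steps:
h = 0 (h = 0**2 = 0)
V(j) = j + 2*j**2 (V(j) = (j**2 + j**2) + j = 2*j**2 + j = j + 2*j**2)
r(10, h)*(V(U) - 278) = (10 + 0)*(10*(1 + 2*10) - 278) = 10*(10*(1 + 20) - 278) = 10*(10*21 - 278) = 10*(210 - 278) = 10*(-68) = -680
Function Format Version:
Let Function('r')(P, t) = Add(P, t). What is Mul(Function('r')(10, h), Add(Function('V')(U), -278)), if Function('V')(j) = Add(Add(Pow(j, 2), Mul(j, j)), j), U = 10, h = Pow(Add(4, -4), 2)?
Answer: -680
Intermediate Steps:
h = 0 (h = Pow(0, 2) = 0)
Function('V')(j) = Add(j, Mul(2, Pow(j, 2))) (Function('V')(j) = Add(Add(Pow(j, 2), Pow(j, 2)), j) = Add(Mul(2, Pow(j, 2)), j) = Add(j, Mul(2, Pow(j, 2))))
Mul(Function('r')(10, h), Add(Function('V')(U), -278)) = Mul(Add(10, 0), Add(Mul(10, Add(1, Mul(2, 10))), -278)) = Mul(10, Add(Mul(10, Add(1, 20)), -278)) = Mul(10, Add(Mul(10, 21), -278)) = Mul(10, Add(210, -278)) = Mul(10, -68) = -680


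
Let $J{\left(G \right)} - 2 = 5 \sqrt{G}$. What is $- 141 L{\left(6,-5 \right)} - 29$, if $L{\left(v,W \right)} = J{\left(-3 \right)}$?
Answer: $-311 - 705 i \sqrt{3} \approx -311.0 - 1221.1 i$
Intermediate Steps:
$J{\left(G \right)} = 2 + 5 \sqrt{G}$
$L{\left(v,W \right)} = 2 + 5 i \sqrt{3}$ ($L{\left(v,W \right)} = 2 + 5 \sqrt{-3} = 2 + 5 i \sqrt{3}$)
$- 141 L{\left(6,-5 \right)} - 29 = - 141 \left(2 + 5 i \sqrt{3}\right) - 29 = \left(-282 - 705 i \sqrt{3}\right) - 29 = -311 - 705 i \sqrt{3}$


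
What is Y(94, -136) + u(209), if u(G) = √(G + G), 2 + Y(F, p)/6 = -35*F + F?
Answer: -19188 + √418 ≈ -19168.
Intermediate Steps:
Y(F, p) = -12 - 204*F (Y(F, p) = -12 + 6*(-35*F + F) = -12 + 6*(-34*F) = -12 - 204*F)
u(G) = √2*√G (u(G) = √(2*G) = √2*√G)
Y(94, -136) + u(209) = (-12 - 204*94) + √2*√209 = (-12 - 19176) + √418 = -19188 + √418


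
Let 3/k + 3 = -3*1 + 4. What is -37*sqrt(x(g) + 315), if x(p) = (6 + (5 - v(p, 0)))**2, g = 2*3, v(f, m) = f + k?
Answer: -37*sqrt(1429)/2 ≈ -699.34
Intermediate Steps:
k = -3/2 (k = 3/(-3 + (-3*1 + 4)) = 3/(-3 + (-3 + 4)) = 3/(-3 + 1) = 3/(-2) = 3*(-1/2) = -3/2 ≈ -1.5000)
v(f, m) = -3/2 + f (v(f, m) = f - 3/2 = -3/2 + f)
g = 6
x(p) = (25/2 - p)**2 (x(p) = (6 + (5 - (-3/2 + p)))**2 = (6 + (5 + (3/2 - p)))**2 = (6 + (13/2 - p))**2 = (25/2 - p)**2)
-37*sqrt(x(g) + 315) = -37*sqrt((-25 + 2*6)**2/4 + 315) = -37*sqrt((-25 + 12)**2/4 + 315) = -37*sqrt((1/4)*(-13)**2 + 315) = -37*sqrt((1/4)*169 + 315) = -37*sqrt(169/4 + 315) = -37*sqrt(1429)/2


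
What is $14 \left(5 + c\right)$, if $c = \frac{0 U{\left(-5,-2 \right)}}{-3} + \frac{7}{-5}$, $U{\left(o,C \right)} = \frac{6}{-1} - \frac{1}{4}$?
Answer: $\frac{252}{5} \approx 50.4$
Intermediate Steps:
$U{\left(o,C \right)} = - \frac{25}{4}$ ($U{\left(o,C \right)} = 6 \left(-1\right) - \frac{1}{4} = -6 - \frac{1}{4} = - \frac{25}{4}$)
$c = - \frac{7}{5}$ ($c = \frac{0 \left(- \frac{25}{4}\right)}{-3} + \frac{7}{-5} = 0 \left(- \frac{1}{3}\right) + 7 \left(- \frac{1}{5}\right) = 0 - \frac{7}{5} = - \frac{7}{5} \approx -1.4$)
$14 \left(5 + c\right) = 14 \left(5 - \frac{7}{5}\right) = 14 \cdot \frac{18}{5} = \frac{252}{5}$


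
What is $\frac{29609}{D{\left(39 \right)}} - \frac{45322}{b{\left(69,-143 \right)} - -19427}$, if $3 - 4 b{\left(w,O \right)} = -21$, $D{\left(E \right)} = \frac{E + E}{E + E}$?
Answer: $\frac{575346375}{19433} \approx 29607.0$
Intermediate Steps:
$D{\left(E \right)} = 1$ ($D{\left(E \right)} = \frac{2 E}{2 E} = 2 E \frac{1}{2 E} = 1$)
$b{\left(w,O \right)} = 6$ ($b{\left(w,O \right)} = \frac{3}{4} - - \frac{21}{4} = \frac{3}{4} + \frac{21}{4} = 6$)
$\frac{29609}{D{\left(39 \right)}} - \frac{45322}{b{\left(69,-143 \right)} - -19427} = \frac{29609}{1} - \frac{45322}{6 - -19427} = 29609 \cdot 1 - \frac{45322}{6 + 19427} = 29609 - \frac{45322}{19433} = \frac{575346375}{19433}$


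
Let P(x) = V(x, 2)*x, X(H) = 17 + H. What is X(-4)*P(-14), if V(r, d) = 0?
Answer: 0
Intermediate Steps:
P(x) = 0 (P(x) = 0*x = 0)
X(-4)*P(-14) = (17 - 4)*0 = 13*0 = 0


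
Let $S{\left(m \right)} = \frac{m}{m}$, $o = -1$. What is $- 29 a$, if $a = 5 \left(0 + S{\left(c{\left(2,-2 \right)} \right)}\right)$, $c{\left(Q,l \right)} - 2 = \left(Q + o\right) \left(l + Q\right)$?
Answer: $-145$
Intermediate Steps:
$c{\left(Q,l \right)} = 2 + \left(-1 + Q\right) \left(Q + l\right)$ ($c{\left(Q,l \right)} = 2 + \left(Q - 1\right) \left(l + Q\right) = 2 + \left(-1 + Q\right) \left(Q + l\right)$)
$S{\left(m \right)} = 1$
$a = 5$ ($a = 5 \left(0 + 1\right) = 5 \cdot 1 = 5$)
$- 29 a = \left(-29\right) 5 = -145$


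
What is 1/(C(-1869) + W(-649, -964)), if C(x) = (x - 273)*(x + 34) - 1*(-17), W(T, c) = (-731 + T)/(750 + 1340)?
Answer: 209/821492545 ≈ 2.5441e-7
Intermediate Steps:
W(T, c) = -731/2090 + T/2090 (W(T, c) = (-731 + T)/2090 = (-731 + T)*(1/2090) = -731/2090 + T/2090)
C(x) = 17 + (-273 + x)*(34 + x) (C(x) = (-273 + x)*(34 + x) + 17 = 17 + (-273 + x)*(34 + x))
1/(C(-1869) + W(-649, -964)) = 1/((-9265 + (-1869)² - 239*(-1869)) + (-731/2090 + (1/2090)*(-649))) = 1/((-9265 + 3493161 + 446691) + (-731/2090 - 59/190)) = 1/(3930587 - 138/209) = 1/(821492545/209) = 209/821492545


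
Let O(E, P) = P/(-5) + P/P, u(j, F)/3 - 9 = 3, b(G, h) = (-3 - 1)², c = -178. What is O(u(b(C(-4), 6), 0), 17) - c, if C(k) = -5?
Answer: 878/5 ≈ 175.60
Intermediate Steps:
b(G, h) = 16 (b(G, h) = (-4)² = 16)
u(j, F) = 36 (u(j, F) = 27 + 3*3 = 27 + 9 = 36)
O(E, P) = 1 - P/5 (O(E, P) = P*(-⅕) + 1 = -P/5 + 1 = 1 - P/5)
O(u(b(C(-4), 6), 0), 17) - c = (1 - ⅕*17) - 1*(-178) = (1 - 17/5) + 178 = -12/5 + 178 = 878/5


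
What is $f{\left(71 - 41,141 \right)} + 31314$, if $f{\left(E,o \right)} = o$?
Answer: $31455$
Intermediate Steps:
$f{\left(71 - 41,141 \right)} + 31314 = 141 + 31314 = 31455$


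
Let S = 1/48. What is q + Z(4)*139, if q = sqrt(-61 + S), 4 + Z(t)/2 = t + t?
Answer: 1112 + I*sqrt(8781)/12 ≈ 1112.0 + 7.8089*I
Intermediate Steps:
S = 1/48 ≈ 0.020833
Z(t) = -8 + 4*t (Z(t) = -8 + 2*(t + t) = -8 + 2*(2*t) = -8 + 4*t)
q = I*sqrt(8781)/12 (q = sqrt(-61 + 1/48) = sqrt(-2927/48) = I*sqrt(8781)/12 ≈ 7.8089*I)
q + Z(4)*139 = I*sqrt(8781)/12 + (-8 + 4*4)*139 = I*sqrt(8781)/12 + (-8 + 16)*139 = I*sqrt(8781)/12 + 8*139 = I*sqrt(8781)/12 + 1112 = 1112 + I*sqrt(8781)/12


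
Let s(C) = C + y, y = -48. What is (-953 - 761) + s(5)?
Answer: -1757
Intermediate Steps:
s(C) = -48 + C (s(C) = C - 48 = -48 + C)
(-953 - 761) + s(5) = (-953 - 761) + (-48 + 5) = -1714 - 43 = -1757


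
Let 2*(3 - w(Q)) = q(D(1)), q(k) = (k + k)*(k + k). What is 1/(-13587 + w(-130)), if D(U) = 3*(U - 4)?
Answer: -1/13746 ≈ -7.2748e-5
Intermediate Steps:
D(U) = -12 + 3*U (D(U) = 3*(-4 + U) = -12 + 3*U)
q(k) = 4*k² (q(k) = (2*k)*(2*k) = 4*k²)
w(Q) = -159 (w(Q) = 3 - 2*(-12 + 3*1)² = 3 - 2*(-12 + 3)² = 3 - 2*(-9)² = 3 - 2*81 = 3 - ½*324 = 3 - 162 = -159)
1/(-13587 + w(-130)) = 1/(-13587 - 159) = 1/(-13746) = -1/13746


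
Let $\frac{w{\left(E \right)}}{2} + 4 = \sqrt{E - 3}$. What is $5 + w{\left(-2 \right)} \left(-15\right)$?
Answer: $125 - 30 i \sqrt{5} \approx 125.0 - 67.082 i$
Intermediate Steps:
$w{\left(E \right)} = -8 + 2 \sqrt{-3 + E}$ ($w{\left(E \right)} = -8 + 2 \sqrt{E - 3} = -8 + 2 \sqrt{-3 + E}$)
$5 + w{\left(-2 \right)} \left(-15\right) = 5 + \left(-8 + 2 \sqrt{-3 - 2}\right) \left(-15\right) = 5 + \left(-8 + 2 \sqrt{-5}\right) \left(-15\right) = 5 + \left(-8 + 2 i \sqrt{5}\right) \left(-15\right) = 5 + \left(120 - 30 i \sqrt{5}\right) = 125 - 30 i \sqrt{5}$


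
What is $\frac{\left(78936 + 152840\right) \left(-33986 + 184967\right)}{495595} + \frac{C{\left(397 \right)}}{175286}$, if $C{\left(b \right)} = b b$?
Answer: $\frac{6133996473897571}{86870865170} \approx 70611.0$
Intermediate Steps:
$C{\left(b \right)} = b^{2}$
$\frac{\left(78936 + 152840\right) \left(-33986 + 184967\right)}{495595} + \frac{C{\left(397 \right)}}{175286} = \frac{\left(78936 + 152840\right) \left(-33986 + 184967\right)}{495595} + \frac{397^{2}}{175286} = 231776 \cdot 150981 \cdot \frac{1}{495595} + 157609 \cdot \frac{1}{175286} = 34993772256 \cdot \frac{1}{495595} + \frac{157609}{175286} = \frac{34993772256}{495595} + \frac{157609}{175286} = \frac{6133996473897571}{86870865170}$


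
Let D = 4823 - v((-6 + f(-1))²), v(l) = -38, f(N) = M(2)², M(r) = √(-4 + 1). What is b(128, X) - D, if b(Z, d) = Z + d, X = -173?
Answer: -4906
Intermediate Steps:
M(r) = I*√3 (M(r) = √(-3) = I*√3)
f(N) = -3 (f(N) = (I*√3)² = -3)
D = 4861 (D = 4823 - 1*(-38) = 4823 + 38 = 4861)
b(128, X) - D = (128 - 173) - 1*4861 = -45 - 4861 = -4906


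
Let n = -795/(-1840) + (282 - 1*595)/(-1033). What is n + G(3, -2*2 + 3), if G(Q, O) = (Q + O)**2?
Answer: 1800007/380144 ≈ 4.7351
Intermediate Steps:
G(Q, O) = (O + Q)**2
n = 279431/380144 (n = -795*(-1/1840) + (282 - 595)*(-1/1033) = 159/368 - 313*(-1/1033) = 159/368 + 313/1033 = 279431/380144 ≈ 0.73507)
n + G(3, -2*2 + 3) = 279431/380144 + ((-2*2 + 3) + 3)**2 = 279431/380144 + ((-4 + 3) + 3)**2 = 279431/380144 + (-1 + 3)**2 = 279431/380144 + 2**2 = 279431/380144 + 4 = 1800007/380144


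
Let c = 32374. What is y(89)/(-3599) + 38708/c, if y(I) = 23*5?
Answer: 67793541/58257013 ≈ 1.1637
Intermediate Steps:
y(I) = 115
y(89)/(-3599) + 38708/c = 115/(-3599) + 38708/32374 = 115*(-1/3599) + 38708*(1/32374) = -115/3599 + 19354/16187 = 67793541/58257013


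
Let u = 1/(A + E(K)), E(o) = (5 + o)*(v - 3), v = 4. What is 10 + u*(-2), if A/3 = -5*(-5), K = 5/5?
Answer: 808/81 ≈ 9.9753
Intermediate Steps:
K = 1 (K = 5*(⅕) = 1)
E(o) = 5 + o (E(o) = (5 + o)*(4 - 3) = (5 + o)*1 = 5 + o)
A = 75 (A = 3*(-5*(-5)) = 3*25 = 75)
u = 1/81 (u = 1/(75 + (5 + 1)) = 1/(75 + 6) = 1/81 ≈ 0.012346)
10 + u*(-2) = 10 + (1/81)*(-2) = 10 - 2/81 = 808/81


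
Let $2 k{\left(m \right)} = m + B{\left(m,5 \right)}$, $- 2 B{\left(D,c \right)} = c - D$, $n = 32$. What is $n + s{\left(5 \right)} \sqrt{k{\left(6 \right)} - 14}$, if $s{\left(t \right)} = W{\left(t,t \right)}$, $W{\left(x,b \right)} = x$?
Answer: $32 + \frac{5 i \sqrt{43}}{2} \approx 32.0 + 16.394 i$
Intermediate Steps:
$B{\left(D,c \right)} = \frac{D}{2} - \frac{c}{2}$ ($B{\left(D,c \right)} = - \frac{c - D}{2} = \frac{D}{2} - \frac{c}{2}$)
$s{\left(t \right)} = t$
$k{\left(m \right)} = - \frac{5}{4} + \frac{3 m}{4}$ ($k{\left(m \right)} = \frac{m + \left(\frac{m}{2} - \frac{5}{2}\right)}{2} = \frac{m + \left(- \frac{5}{2} + \frac{m}{2}\right)}{2} = \frac{- \frac{5}{2} + \frac{3 m}{2}}{2} = - \frac{5}{4} + \frac{3 m}{4}$)
$n + s{\left(5 \right)} \sqrt{k{\left(6 \right)} - 14} = 32 + 5 \sqrt{\left(- \frac{5}{4} + \frac{3}{4} \cdot 6\right) - 14} = 32 + 5 \sqrt{\left(- \frac{5}{4} + \frac{9}{2}\right) - 14} = 32 + 5 \sqrt{\frac{13}{4} - 14} = 32 + 5 \sqrt{- \frac{43}{4}} = 32 + 5 \frac{i \sqrt{43}}{2} = 32 + \frac{5 i \sqrt{43}}{2}$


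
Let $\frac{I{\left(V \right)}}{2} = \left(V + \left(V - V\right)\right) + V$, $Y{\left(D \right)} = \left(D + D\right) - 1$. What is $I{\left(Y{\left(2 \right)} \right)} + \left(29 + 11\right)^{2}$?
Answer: $1612$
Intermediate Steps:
$Y{\left(D \right)} = -1 + 2 D$ ($Y{\left(D \right)} = 2 D - 1 = -1 + 2 D$)
$I{\left(V \right)} = 4 V$ ($I{\left(V \right)} = 2 \left(\left(V + \left(V - V\right)\right) + V\right) = 2 \left(\left(V + 0\right) + V\right) = 2 \left(V + V\right) = 2 \cdot 2 V = 4 V$)
$I{\left(Y{\left(2 \right)} \right)} + \left(29 + 11\right)^{2} = 4 \left(-1 + 2 \cdot 2\right) + \left(29 + 11\right)^{2} = 4 \left(-1 + 4\right) + 40^{2} = 4 \cdot 3 + 1600 = 12 + 1600 = 1612$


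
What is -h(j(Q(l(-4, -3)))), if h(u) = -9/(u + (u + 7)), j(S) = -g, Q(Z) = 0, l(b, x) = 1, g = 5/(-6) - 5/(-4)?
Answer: 54/37 ≈ 1.4595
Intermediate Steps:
g = 5/12 (g = 5*(-⅙) - 5*(-¼) = -⅚ + 5/4 = 5/12 ≈ 0.41667)
j(S) = -5/12 (j(S) = -1*5/12 = -5/12)
h(u) = -9/(7 + 2*u) (h(u) = -9/(u + (7 + u)) = -9/(7 + 2*u))
-h(j(Q(l(-4, -3)))) = -(-9)/(7 + 2*(-5/12)) = -(-9)/(7 - ⅚) = -(-9)/37/6 = -(-9)*6/37 = -1*(-54/37) = 54/37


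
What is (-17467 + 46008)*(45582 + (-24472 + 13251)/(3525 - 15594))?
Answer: 15701556557039/12069 ≈ 1.3010e+9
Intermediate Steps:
(-17467 + 46008)*(45582 + (-24472 + 13251)/(3525 - 15594)) = 28541*(45582 - 11221/(-12069)) = 28541*(45582 - 11221*(-1/12069)) = 28541*(45582 + 11221/12069) = 28541*(550140379/12069) = 15701556557039/12069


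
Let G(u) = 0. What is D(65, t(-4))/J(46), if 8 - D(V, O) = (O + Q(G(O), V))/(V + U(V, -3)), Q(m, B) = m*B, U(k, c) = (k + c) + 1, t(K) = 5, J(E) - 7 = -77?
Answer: -1019/8960 ≈ -0.11373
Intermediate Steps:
J(E) = -70 (J(E) = 7 - 77 = -70)
U(k, c) = 1 + c + k (U(k, c) = (c + k) + 1 = 1 + c + k)
Q(m, B) = B*m
D(V, O) = 8 - O/(-2 + 2*V) (D(V, O) = 8 - (O + V*0)/(V + (1 - 3 + V)) = 8 - (O + 0)/(V + (-2 + V)) = 8 - O/(-2 + 2*V))
D(65, t(-4))/J(46) = ((-16 - 1*5 + 16*65)/(2*(-1 + 65)))/(-70) = ((1/2)*(-16 - 5 + 1040)/64)*(-1/70) = ((1/2)*(1/64)*1019)*(-1/70) = (1019/128)*(-1/70) = -1019/8960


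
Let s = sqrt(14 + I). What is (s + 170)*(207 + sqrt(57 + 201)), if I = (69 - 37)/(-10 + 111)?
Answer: (207 + sqrt(258))*(17170 + sqrt(146046))/101 ≈ 38765.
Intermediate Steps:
I = 32/101 ≈ 0.31683
s = sqrt(146046)/101 (s = sqrt(14 + 32/101) = sqrt(1446/101) = sqrt(146046)/101 ≈ 3.7838)
(s + 170)*(207 + sqrt(57 + 201)) = (sqrt(146046)/101 + 170)*(207 + sqrt(57 + 201)) = (170 + sqrt(146046)/101)*(207 + sqrt(258))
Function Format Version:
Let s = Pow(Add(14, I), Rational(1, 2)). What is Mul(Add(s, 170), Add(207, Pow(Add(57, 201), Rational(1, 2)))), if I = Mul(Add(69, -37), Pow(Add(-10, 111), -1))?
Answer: Mul(Rational(1, 101), Add(207, Pow(258, Rational(1, 2))), Add(17170, Pow(146046, Rational(1, 2)))) ≈ 38765.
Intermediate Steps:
I = Rational(32, 101) (I = Mul(32, Pow(101, -1)) = Mul(32, Rational(1, 101)) = Rational(32, 101) ≈ 0.31683)
s = Mul(Rational(1, 101), Pow(146046, Rational(1, 2))) (s = Pow(Add(14, Rational(32, 101)), Rational(1, 2)) = Pow(Rational(1446, 101), Rational(1, 2)) = Mul(Rational(1, 101), Pow(146046, Rational(1, 2))) ≈ 3.7838)
Mul(Add(s, 170), Add(207, Pow(Add(57, 201), Rational(1, 2)))) = Mul(Add(Mul(Rational(1, 101), Pow(146046, Rational(1, 2))), 170), Add(207, Pow(Add(57, 201), Rational(1, 2)))) = Mul(Add(170, Mul(Rational(1, 101), Pow(146046, Rational(1, 2)))), Add(207, Pow(258, Rational(1, 2))))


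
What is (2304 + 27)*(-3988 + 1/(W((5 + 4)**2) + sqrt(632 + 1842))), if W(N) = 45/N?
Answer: -1862635939227/200369 + 188811*sqrt(2474)/200369 ≈ -9.2960e+6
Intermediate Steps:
(2304 + 27)*(-3988 + 1/(W((5 + 4)**2) + sqrt(632 + 1842))) = (2304 + 27)*(-3988 + 1/(45/((5 + 4)**2) + sqrt(632 + 1842))) = 2331*(-3988 + 1/(45/(9**2) + sqrt(2474))) = 2331*(-3988 + 1/(45/81 + sqrt(2474))) = 2331*(-3988 + 1/(45*(1/81) + sqrt(2474))) = 2331*(-3988 + 1/(5/9 + sqrt(2474))) = -9296028 + 2331/(5/9 + sqrt(2474))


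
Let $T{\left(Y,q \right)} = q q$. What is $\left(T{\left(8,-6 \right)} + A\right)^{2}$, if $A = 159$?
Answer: $38025$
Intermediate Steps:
$T{\left(Y,q \right)} = q^{2}$
$\left(T{\left(8,-6 \right)} + A\right)^{2} = \left(\left(-6\right)^{2} + 159\right)^{2} = \left(36 + 159\right)^{2} = 195^{2} = 38025$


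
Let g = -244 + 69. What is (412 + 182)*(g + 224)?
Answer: 29106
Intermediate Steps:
g = -175
(412 + 182)*(g + 224) = (412 + 182)*(-175 + 224) = 594*49 = 29106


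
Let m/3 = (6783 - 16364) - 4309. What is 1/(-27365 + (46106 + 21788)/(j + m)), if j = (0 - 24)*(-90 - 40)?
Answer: -19275/527494322 ≈ -3.6541e-5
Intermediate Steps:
m = -41670 (m = 3*((6783 - 16364) - 4309) = 3*(-9581 - 4309) = 3*(-13890) = -41670)
j = 3120 (j = -24*(-130) = 3120)
1/(-27365 + (46106 + 21788)/(j + m)) = 1/(-27365 + (46106 + 21788)/(3120 - 41670)) = 1/(-27365 + 67894/(-38550)) = 1/(-27365 + 67894*(-1/38550)) = 1/(-27365 - 33947/19275) = 1/(-527494322/19275) = -19275/527494322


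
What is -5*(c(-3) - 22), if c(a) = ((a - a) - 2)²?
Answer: 90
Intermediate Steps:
c(a) = 4 (c(a) = (0 - 2)² = (-2)² = 4)
-5*(c(-3) - 22) = -5*(4 - 22) = -5*(-18) = 90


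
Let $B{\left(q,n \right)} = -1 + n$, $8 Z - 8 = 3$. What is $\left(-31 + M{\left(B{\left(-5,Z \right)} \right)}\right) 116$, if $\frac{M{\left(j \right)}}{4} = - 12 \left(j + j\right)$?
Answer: $-7772$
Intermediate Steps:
$Z = \frac{11}{8}$ ($Z = 1 + \frac{1}{8} \cdot 3 = 1 + \frac{3}{8} = \frac{11}{8} \approx 1.375$)
$M{\left(j \right)} = - 96 j$ ($M{\left(j \right)} = 4 \left(- 12 \left(j + j\right)\right) = 4 \left(- 12 \cdot 2 j\right) = 4 \left(- 24 j\right) = - 96 j$)
$\left(-31 + M{\left(B{\left(-5,Z \right)} \right)}\right) 116 = \left(-31 - 96 \left(-1 + \frac{11}{8}\right)\right) 116 = \left(-31 - 36\right) 116 = \left(-67\right) 116 = -7772$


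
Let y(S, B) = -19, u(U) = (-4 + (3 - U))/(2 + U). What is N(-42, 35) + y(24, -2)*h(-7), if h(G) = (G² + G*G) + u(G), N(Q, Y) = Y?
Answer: -9021/5 ≈ -1804.2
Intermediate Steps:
u(U) = (-1 - U)/(2 + U)
h(G) = 2*G² + (-1 - G)/(2 + G) (h(G) = (G² + G*G) + (-1 - G)/(2 + G) = (G² + G²) + (-1 - G)/(2 + G) = 2*G² + (-1 - G)/(2 + G))
N(-42, 35) + y(24, -2)*h(-7) = 35 - 19*(-1 - 1*(-7) + 2*(-7)²*(2 - 7))/(2 - 7) = 35 - 19*(-1 + 7 + 2*49*(-5))/(-5) = 35 - (-19)*(-1 + 7 - 490)/5 = 35 - (-19)*(-484)/5 = 35 - 19*484/5 = 35 - 9196/5 = -9021/5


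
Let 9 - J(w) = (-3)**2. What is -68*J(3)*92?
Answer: 0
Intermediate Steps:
J(w) = 0 (J(w) = 9 - 1*(-3)**2 = 9 - 1*9 = 9 - 9 = 0)
-68*J(3)*92 = -68*0*92 = 0*92 = 0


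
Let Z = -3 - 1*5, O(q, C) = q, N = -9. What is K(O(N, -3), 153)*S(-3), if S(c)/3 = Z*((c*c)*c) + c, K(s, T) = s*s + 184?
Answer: 169335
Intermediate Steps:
K(s, T) = 184 + s² (K(s, T) = s² + 184 = 184 + s²)
Z = -8 (Z = -3 - 5 = -8)
S(c) = -24*c³ + 3*c (S(c) = 3*(-8*c*c*c + c) = 3*(-8*c²*c + c) = 3*(-8*c³ + c) = 3*(c - 8*c³) = -24*c³ + 3*c)
K(O(N, -3), 153)*S(-3) = (184 + (-9)²)*(-24*(-3)³ + 3*(-3)) = (184 + 81)*(-24*(-27) - 9) = 265*(648 - 9) = 265*639 = 169335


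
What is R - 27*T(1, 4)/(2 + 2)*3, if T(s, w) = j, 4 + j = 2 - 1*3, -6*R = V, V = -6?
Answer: 409/4 ≈ 102.25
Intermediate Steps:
R = 1 (R = -1/6*(-6) = 1)
j = -5 (j = -4 + (2 - 1*3) = -4 + (2 - 3) = -4 - 1 = -5)
T(s, w) = -5
R - 27*T(1, 4)/(2 + 2)*3 = 1 - 27*-5/(2 + 2)*3 = 1 - 27*-5/4*3 = 1 - 27*(1/4)*(-5)*3 = 1 - (-135)*3/4 = 1 - 27*(-15/4) = 1 + 405/4 = 409/4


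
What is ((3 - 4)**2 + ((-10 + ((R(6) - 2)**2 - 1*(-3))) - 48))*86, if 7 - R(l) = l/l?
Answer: -3268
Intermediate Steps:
R(l) = 6 (R(l) = 7 - l/l = 7 - 1*1 = 7 - 1 = 6)
((3 - 4)**2 + ((-10 + ((R(6) - 2)**2 - 1*(-3))) - 48))*86 = ((3 - 4)**2 + ((-10 + ((6 - 2)**2 - 1*(-3))) - 48))*86 = ((-1)**2 + ((-10 + (4**2 + 3)) - 48))*86 = (1 + ((-10 + (16 + 3)) - 48))*86 = (1 + ((-10 + 19) - 48))*86 = (1 + (9 - 48))*86 = (1 - 39)*86 = -38*86 = -3268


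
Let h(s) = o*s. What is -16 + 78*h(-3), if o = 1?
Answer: -250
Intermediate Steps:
h(s) = s (h(s) = 1*s = s)
-16 + 78*h(-3) = -16 + 78*(-3) = -16 - 234 = -250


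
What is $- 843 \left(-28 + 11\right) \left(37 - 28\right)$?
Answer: $128979$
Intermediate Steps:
$- 843 \left(-28 + 11\right) \left(37 - 28\right) = - 843 \left(\left(-17\right) 9\right) = \left(-843\right) \left(-153\right) = 128979$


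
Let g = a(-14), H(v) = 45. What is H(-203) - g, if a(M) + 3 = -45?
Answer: 93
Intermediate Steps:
a(M) = -48 (a(M) = -3 - 45 = -48)
g = -48
H(-203) - g = 45 - 1*(-48) = 45 + 48 = 93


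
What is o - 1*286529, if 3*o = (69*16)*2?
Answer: -285793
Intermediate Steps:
o = 736 (o = ((69*16)*2)/3 = (1104*2)/3 = (⅓)*2208 = 736)
o - 1*286529 = 736 - 1*286529 = 736 - 286529 = -285793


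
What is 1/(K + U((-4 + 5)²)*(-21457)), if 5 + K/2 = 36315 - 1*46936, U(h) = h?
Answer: -1/42709 ≈ -2.3414e-5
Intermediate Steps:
K = -21252 (K = -10 + 2*(36315 - 1*46936) = -10 + 2*(36315 - 46936) = -10 + 2*(-10621) = -10 - 21242 = -21252)
1/(K + U((-4 + 5)²)*(-21457)) = 1/(-21252 + (-4 + 5)²*(-21457)) = 1/(-21252 + 1²*(-21457)) = 1/(-21252 + 1*(-21457)) = 1/(-21252 - 21457) = 1/(-42709) = -1/42709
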